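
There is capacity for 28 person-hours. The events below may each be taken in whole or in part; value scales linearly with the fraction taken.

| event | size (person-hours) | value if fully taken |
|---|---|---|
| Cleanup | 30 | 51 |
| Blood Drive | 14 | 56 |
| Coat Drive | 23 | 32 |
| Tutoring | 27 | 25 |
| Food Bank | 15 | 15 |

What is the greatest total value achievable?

79.8

Best value per unit of size first: Blood Drive 56/14≈4, Cleanup 51/30≈1.7, Coat Drive 32/23≈1.39, Food Bank 15/15≈1, Tutoring 25/27≈0.926.
All 14 person-hours of Blood Drive fit (value 56) → 14 remain.
Only 14 person-hours remain; take 14/30 of Cleanup for value 51×14/30 = 23.8.
Total value = 79.8.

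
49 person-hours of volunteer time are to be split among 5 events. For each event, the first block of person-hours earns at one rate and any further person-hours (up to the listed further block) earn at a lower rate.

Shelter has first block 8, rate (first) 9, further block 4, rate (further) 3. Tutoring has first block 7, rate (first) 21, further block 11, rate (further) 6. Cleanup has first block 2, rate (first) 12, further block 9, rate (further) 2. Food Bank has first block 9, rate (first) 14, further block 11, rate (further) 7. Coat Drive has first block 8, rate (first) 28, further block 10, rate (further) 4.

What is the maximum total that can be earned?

694

Rank every tier by rate: Coat Drive/tier1 28 > Tutoring/tier1 21 > Food Bank/tier1 14 > Cleanup/tier1 12 > Shelter/tier1 9 > Food Bank/tier2 7 > Tutoring/tier2 6 > Coat Drive/tier2 4 > Shelter/tier2 3 > Cleanup/tier2 2.
Coat Drive/tier1 (28): +8 — 41 left.
Tutoring/tier1 (21): +7 — 34 left.
Food Bank tier1 at 14: fill all 9 — 25 left.
Fill Cleanup tier1 block (2 at 12) — 23 left.
Shelter/tier1 (9): +8 — 15 left.
Fill Food Bank tier2 block (11 at 7) — 4 left.
4 remain; put them into Tutoring tier2 at 6.
Total = 28×8 + 21×7 + 14×9 + 12×2 + 9×8 + 7×11 + 6×4 = 694.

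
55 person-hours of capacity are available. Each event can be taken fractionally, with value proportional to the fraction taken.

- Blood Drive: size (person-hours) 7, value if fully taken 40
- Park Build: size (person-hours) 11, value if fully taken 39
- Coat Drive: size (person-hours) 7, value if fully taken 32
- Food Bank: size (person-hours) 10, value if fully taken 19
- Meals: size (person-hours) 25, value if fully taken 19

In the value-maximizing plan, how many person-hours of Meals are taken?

Sort by value density: Blood Drive 40/7≈5.71, Coat Drive 32/7≈4.57, Park Build 39/11≈3.55, Food Bank 19/10≈1.9, Meals 19/25≈0.76.
Blood Drive: take in full, 7 person-hours for value 40 ; 48 left.
Take all of Coat Drive (7 person-hours, value 32) ; 41 person-hours left.
Take all of Park Build (11 person-hours, value 39) ; 30 person-hours left.
Food Bank: take in full, 10 person-hours for value 19 ; 20 left.
Only 20 person-hours remain; take 20/25 of Meals for value 19×20/25 = 15.2.

20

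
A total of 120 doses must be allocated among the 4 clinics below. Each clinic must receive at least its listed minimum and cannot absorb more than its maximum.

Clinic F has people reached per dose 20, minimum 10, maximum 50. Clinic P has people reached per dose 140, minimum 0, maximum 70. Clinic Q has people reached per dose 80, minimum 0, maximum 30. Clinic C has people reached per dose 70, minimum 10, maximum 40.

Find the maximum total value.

Meeting every minimum uses 10+0+0+10 = 20 doses, leaving 100.
Order the clinics by people reached per dose: Clinic P 140 > Clinic Q 80 > Clinic C 70 > Clinic F 20.
Clinic P takes 70 more to reach its cap of 70 → 30 left.
Clinic Q takes 30 more to reach its cap of 30 → 0 left.
Total = 20×10 + 140×70 + 80×30 + 70×10 = 13100.

13100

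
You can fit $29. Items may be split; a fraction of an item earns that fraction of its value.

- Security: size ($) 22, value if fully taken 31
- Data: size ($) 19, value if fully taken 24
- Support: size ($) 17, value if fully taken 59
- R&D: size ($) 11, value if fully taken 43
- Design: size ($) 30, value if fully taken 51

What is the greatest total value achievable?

Best value per unit of size first: R&D 43/11≈3.91, Support 59/17≈3.47, Design 51/30≈1.7, Security 31/22≈1.41, Data 24/19≈1.26.
All 11 $ of R&D fit (value 43) ; 18 remain.
All 17 $ of Support fit (value 59) ; 1 remain.
1 $ left: a 1/30 share of Design gives 51×1/30 = 1.7.
Total value = 103.7.

103.7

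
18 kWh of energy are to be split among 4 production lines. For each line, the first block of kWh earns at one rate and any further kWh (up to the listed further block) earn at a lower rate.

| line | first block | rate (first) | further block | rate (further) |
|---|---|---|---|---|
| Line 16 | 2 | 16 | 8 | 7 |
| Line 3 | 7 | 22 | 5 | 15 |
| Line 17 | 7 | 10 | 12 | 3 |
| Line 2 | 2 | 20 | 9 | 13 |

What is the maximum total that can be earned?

327

Rank every tier by rate: Line 3/first 22 > Line 2/first 20 > Line 16/first 16 > Line 3/second 15 > Line 2/second 13 > Line 17/first 10 > Line 16/second 7 > Line 17/second 3.
Line 3/first (22): +7 → 11 left.
Line 2 first at 20: fill all 2 → 9 left.
Fill Line 16 first block (2 at 16) → 7 left.
Line 3/second (15): +5 → 2 left.
2 remain; put them into Line 2 second at 13.
Total = 22×7 + 20×2 + 16×2 + 15×5 + 13×2 = 327.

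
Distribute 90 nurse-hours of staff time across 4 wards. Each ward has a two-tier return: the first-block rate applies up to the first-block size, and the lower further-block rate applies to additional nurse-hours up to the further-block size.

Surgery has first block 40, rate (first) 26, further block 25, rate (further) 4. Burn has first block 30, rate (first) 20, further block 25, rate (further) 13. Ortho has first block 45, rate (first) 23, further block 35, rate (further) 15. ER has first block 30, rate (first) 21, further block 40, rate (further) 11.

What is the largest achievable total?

Treat each block as its own option and order by rate: Surgery/T1 26 > Ortho/T1 23 > ER/T1 21 > Burn/T1 20 > Ortho/T2 15 > Burn/T2 13 > ER/T2 11 > Surgery/T2 4.
Surgery T1 at 26: fill all 40 → 50 left.
Fill Ortho T1 block (45 at 23) → 5 left.
ER/T1: +5 of 30 at 21; pool empty.
Total = 26×40 + 23×45 + 21×5 = 2180.

2180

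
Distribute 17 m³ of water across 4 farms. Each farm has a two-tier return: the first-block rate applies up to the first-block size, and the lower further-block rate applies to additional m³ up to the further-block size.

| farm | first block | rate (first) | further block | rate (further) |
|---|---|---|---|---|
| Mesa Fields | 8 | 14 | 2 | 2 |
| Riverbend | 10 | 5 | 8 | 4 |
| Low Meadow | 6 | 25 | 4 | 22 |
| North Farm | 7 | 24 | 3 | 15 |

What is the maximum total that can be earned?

Treat each block as its own option and order by rate: Low Meadow/tier1 25 > North Farm/tier1 24 > Low Meadow/tier2 22 > North Farm/tier2 15 > Mesa Fields/tier1 14 > Riverbend/tier1 5 > Riverbend/tier2 4 > Mesa Fields/tier2 2.
Fill Low Meadow tier1 block (6 at 25) → 11 left.
North Farm/tier1 (24): +7 → 4 left.
Fill Low Meadow tier2 block (4 at 22) → 0 left.
Total = 25×6 + 24×7 + 22×4 = 406.

406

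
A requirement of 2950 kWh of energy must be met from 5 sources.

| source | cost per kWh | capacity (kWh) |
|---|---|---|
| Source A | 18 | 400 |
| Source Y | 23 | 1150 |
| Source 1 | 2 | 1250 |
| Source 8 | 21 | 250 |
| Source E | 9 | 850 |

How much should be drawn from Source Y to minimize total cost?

200

Fill from the cheapest source first.
Take 1250 from Source 1 at 2 — need 1700 more.
Take 850 from Source E at 9 — need 850 more.
Source A at 18: take all 400 kWh — 450 still needed.
Source 8 at 21: take all 250 kWh — 200 still needed.
Take 200 from Source Y at 23 to finish.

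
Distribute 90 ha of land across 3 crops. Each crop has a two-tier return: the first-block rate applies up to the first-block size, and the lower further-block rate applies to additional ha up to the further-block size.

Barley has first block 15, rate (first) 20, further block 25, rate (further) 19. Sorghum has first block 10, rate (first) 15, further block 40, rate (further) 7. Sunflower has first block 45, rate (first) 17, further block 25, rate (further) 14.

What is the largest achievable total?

1615

Order all 6 blocks by rate: Barley/first 20 > Barley/second 19 > Sunflower/first 17 > Sorghum/first 15 > Sunflower/second 14 > Sorghum/second 7.
Barley/first (20): +15 — 75 left.
Barley second at 19: fill all 25 — 50 left.
Sunflower first at 17: fill all 45 — 5 left.
Sorghum/first: +5 of 10 at 15; pool empty.
Total = 20×15 + 19×25 + 17×45 + 15×5 = 1615.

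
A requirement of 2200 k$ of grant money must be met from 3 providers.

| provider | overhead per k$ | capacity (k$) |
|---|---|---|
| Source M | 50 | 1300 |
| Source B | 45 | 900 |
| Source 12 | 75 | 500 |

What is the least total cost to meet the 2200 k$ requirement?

105500

Fill from the cheapest provider first.
Source B (45): use full 900 ; 1300 k$ to go.
Source M at 50: take all 1300 k$ ; 0 still needed.
Source 12: unused.
Cost = 900×45 + 1300×50 = 105500.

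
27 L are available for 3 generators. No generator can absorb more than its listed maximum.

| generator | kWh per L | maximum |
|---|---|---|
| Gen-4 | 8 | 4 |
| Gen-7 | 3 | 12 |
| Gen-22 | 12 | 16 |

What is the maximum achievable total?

245

Highest kWh per L first: Gen-22 12 > Gen-4 8 > Gen-7 3.
Gen-22 takes 16 to reach its cap of 16 → 11 left.
Give Gen-4 4 to hit its cap of 4 → 7 left.
Gen-7: +7 (room for 12) → 7. Pool exhausted.
Total = 8×4 + 3×7 + 12×16 = 245.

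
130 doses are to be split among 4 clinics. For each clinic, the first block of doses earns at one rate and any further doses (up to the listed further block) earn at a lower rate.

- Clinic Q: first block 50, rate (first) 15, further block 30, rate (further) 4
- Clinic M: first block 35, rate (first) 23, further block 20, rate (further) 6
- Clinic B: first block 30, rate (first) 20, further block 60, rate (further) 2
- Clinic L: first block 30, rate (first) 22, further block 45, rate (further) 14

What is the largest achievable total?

Rank every tier by rate: Clinic M/first 23 > Clinic L/first 22 > Clinic B/first 20 > Clinic Q/first 15 > Clinic L/second 14 > Clinic M/second 6 > Clinic Q/second 4 > Clinic B/second 2.
Clinic M/first (23): +35 → 95 left.
Clinic L/first (22): +30 → 65 left.
Fill Clinic B first block (30 at 20) → 35 left.
Clinic Q first at 15: only 35 left, fill 35.
Total = 23×35 + 22×30 + 20×30 + 15×35 = 2590.

2590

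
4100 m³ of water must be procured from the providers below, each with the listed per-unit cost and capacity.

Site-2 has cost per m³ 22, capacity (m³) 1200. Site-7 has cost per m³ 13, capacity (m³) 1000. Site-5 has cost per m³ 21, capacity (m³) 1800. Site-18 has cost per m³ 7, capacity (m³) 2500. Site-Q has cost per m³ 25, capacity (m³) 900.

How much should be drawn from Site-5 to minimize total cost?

Use providers in increasing cost order.
Site-18 at 7: take all 2500 m³ → 1600 still needed.
Take 1000 from Site-7 at 13 → need 600 more.
Site-5 at 21: take 600 of its 1800 → requirement met.
Site-2, Site-Q: unused.

600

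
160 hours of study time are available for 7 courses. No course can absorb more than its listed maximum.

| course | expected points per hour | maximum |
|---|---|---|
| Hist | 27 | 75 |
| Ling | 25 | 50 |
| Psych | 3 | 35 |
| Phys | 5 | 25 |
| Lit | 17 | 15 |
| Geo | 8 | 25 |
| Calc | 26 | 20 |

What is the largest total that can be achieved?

4050

Order the courses by expected points per hour: Hist 27 > Calc 26 > Ling 25 > Lit 17 > Geo 8 > Phys 5 > Psych 3.
Hist: +75 to 75 (cap) — 85 left.
Calc: +20 to 20 (cap) — 65 left.
Ling: +50 to 50 (cap) — 15 left.
Give Lit 15 to hit its cap of 15 — 0 left.
Total = 27×75 + 25×50 + 17×15 + 26×20 = 4050.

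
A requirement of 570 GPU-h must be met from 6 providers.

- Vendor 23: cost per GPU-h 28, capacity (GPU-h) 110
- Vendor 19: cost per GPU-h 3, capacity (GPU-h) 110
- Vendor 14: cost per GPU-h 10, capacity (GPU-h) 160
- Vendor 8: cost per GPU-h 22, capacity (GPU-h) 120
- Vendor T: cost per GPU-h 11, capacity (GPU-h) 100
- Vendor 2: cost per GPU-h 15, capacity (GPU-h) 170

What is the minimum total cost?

6240

Use providers in increasing cost order.
Vendor 19 (3): use full 110 — 460 GPU-h to go.
Vendor 14 at 10: take all 160 GPU-h — 300 still needed.
Vendor T (11): use full 100 — 200 GPU-h to go.
Take 170 from Vendor 2 at 15 — need 30 more.
Vendor 8 at 22: take 30 of its 120 — requirement met.
Vendor 23: unused.
Cost = 110×3 + 160×10 + 100×11 + 170×15 + 30×22 = 6240.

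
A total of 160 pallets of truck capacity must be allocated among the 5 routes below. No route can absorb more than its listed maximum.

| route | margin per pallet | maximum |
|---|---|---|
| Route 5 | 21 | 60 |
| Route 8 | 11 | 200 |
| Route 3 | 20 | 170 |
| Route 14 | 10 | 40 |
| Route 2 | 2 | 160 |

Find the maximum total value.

3260

Highest margin per pallet first: Route 5 21 > Route 3 20 > Route 8 11 > Route 14 10 > Route 2 2.
Route 5 takes 60 to reach its cap of 60 ; 100 left.
Route 3 has room for 170 but only 100 remain, so it gets 100.
Total = 21×60 + 20×100 = 3260.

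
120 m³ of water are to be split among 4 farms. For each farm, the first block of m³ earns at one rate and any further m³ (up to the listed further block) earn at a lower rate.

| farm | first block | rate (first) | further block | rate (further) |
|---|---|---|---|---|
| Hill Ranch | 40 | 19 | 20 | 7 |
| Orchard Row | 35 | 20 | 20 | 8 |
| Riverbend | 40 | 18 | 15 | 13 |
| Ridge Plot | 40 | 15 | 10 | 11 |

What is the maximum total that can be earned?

2255

Rank every tier by rate: Orchard Row/first 20 > Hill Ranch/first 19 > Riverbend/first 18 > Ridge Plot/first 15 > Riverbend/second 13 > Ridge Plot/second 11 > Orchard Row/second 8 > Hill Ranch/second 7.
Orchard Row/first (20): +35 ; 85 left.
Hill Ranch/first (19): +40 ; 45 left.
Riverbend first at 18: fill all 40 ; 5 left.
Ridge Plot first at 15: only 5 left, fill 5.
Total = 20×35 + 19×40 + 18×40 + 15×5 = 2255.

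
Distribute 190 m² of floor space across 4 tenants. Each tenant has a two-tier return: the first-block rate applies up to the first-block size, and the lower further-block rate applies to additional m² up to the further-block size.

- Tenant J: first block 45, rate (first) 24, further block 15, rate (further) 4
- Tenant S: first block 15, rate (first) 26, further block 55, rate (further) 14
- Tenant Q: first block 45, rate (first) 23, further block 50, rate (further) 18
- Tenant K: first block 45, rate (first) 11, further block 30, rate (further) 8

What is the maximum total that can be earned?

3895

Order all 8 blocks by rate: Tenant S/tier1 26 > Tenant J/tier1 24 > Tenant Q/tier1 23 > Tenant Q/tier2 18 > Tenant S/tier2 14 > Tenant K/tier1 11 > Tenant K/tier2 8 > Tenant J/tier2 4.
Tenant S/tier1 (26): +15 — 175 left.
Fill Tenant J tier1 block (45 at 24) — 130 left.
Tenant Q tier1 at 23: fill all 45 — 85 left.
Tenant Q tier2 at 18: fill all 50 — 35 left.
35 remain; put them into Tenant S tier2 at 14.
Total = 26×15 + 24×45 + 23×45 + 18×50 + 14×35 = 3895.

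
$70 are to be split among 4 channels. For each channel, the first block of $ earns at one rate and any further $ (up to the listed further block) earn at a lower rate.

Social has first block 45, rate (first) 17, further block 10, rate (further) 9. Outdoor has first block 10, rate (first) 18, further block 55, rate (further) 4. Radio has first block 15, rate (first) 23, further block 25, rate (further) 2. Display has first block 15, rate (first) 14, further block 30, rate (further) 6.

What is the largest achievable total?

1290

Rank every tier by rate: Radio/T1 23 > Outdoor/T1 18 > Social/T1 17 > Display/T1 14 > Social/T2 9 > Display/T2 6 > Outdoor/T2 4 > Radio/T2 2.
Radio/T1 (23): +15 ; 55 left.
Fill Outdoor T1 block (10 at 18) ; 45 left.
Social/T1 (17): +45 ; 0 left.
Total = 23×15 + 18×10 + 17×45 = 1290.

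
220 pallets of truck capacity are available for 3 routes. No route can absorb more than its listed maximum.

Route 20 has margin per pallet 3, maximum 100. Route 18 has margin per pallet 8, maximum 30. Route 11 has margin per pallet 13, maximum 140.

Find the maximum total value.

2210

Rank by margin per pallet: Route 11 13 > Route 18 8 > Route 20 3.
Give Route 11 140 to hit its cap of 140 — 80 left.
Route 18: +30 to 30 (cap) — 50 left.
Only 50 left; Route 20 takes them to reach 50.
Total = 3×50 + 8×30 + 13×140 = 2210.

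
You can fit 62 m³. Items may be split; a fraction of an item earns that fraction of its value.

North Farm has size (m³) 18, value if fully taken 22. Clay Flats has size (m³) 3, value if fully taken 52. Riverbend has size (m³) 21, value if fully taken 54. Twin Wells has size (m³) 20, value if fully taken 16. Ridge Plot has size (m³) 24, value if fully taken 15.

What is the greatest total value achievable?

144

Sort by value density: Clay Flats 52/3≈17.3, Riverbend 54/21≈2.57, North Farm 22/18≈1.22, Twin Wells 16/20≈0.8, Ridge Plot 15/24≈0.625.
All 3 m³ of Clay Flats fit (value 52) — 59 remain.
Take all of Riverbend (21 m³, value 54) — 38 m³ left.
North Farm: take in full, 18 m³ for value 22 — 20 left.
All 20 m³ of Twin Wells fit (value 16) — 0 remain.
Total value = 144.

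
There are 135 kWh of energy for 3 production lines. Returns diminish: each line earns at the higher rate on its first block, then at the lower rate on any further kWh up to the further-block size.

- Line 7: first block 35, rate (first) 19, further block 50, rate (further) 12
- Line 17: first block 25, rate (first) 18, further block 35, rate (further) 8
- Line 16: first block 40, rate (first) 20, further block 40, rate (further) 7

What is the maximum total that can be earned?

Order all 6 blocks by rate: Line 16/tier1 20 > Line 7/tier1 19 > Line 17/tier1 18 > Line 7/tier2 12 > Line 17/tier2 8 > Line 16/tier2 7.
Fill Line 16 tier1 block (40 at 20) — 95 left.
Fill Line 7 tier1 block (35 at 19) — 60 left.
Line 17 tier1 at 18: fill all 25 — 35 left.
Line 7/tier2: +35 of 50 at 12; pool empty.
Total = 20×40 + 19×35 + 18×25 + 12×35 = 2335.

2335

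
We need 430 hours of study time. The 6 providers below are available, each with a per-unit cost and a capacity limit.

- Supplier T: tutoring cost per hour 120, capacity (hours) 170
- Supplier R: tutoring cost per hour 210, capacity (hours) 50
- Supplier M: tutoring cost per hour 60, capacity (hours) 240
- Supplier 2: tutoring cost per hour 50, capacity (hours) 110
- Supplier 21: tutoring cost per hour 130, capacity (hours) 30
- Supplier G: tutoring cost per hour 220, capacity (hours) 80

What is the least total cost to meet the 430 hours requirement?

29500

Cheapest first:
Take 110 from Supplier 2 at 50 ; need 320 more.
Supplier M at 60: take all 240 hours ; 80 still needed.
Supplier T (120): take the remaining 80 ; done.
Supplier 21, Supplier R, Supplier G: unused.
Cost = 110×50 + 240×60 + 80×120 = 29500.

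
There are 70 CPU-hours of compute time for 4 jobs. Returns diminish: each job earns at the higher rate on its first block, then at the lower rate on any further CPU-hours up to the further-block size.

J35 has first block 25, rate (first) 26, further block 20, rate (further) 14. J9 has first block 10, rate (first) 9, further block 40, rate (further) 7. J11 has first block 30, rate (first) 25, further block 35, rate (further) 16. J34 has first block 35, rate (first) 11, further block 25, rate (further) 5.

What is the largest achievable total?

1640

Treat each block as its own option and order by rate: J35/first 26 > J11/first 25 > J11/second 16 > J35/second 14 > J34/first 11 > J9/first 9 > J9/second 7 > J34/second 5.
J35/first (26): +25 → 45 left.
J11 first at 25: fill all 30 → 15 left.
15 remain; put them into J11 second at 16.
Total = 26×25 + 25×30 + 16×15 = 1640.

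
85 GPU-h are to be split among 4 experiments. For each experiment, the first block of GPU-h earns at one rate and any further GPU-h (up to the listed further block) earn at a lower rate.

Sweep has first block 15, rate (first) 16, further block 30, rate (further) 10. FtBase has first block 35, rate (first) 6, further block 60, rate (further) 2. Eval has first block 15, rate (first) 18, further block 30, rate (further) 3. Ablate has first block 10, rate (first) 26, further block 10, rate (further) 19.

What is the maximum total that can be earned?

Order all 8 blocks by rate: Ablate/tier1 26 > Ablate/tier2 19 > Eval/tier1 18 > Sweep/tier1 16 > Sweep/tier2 10 > FtBase/tier1 6 > Eval/tier2 3 > FtBase/tier2 2.
Fill Ablate tier1 block (10 at 26) ; 75 left.
Fill Ablate tier2 block (10 at 19) ; 65 left.
Eval tier1 at 18: fill all 15 ; 50 left.
Sweep tier1 at 16: fill all 15 ; 35 left.
Sweep tier2 at 10: fill all 30 ; 5 left.
5 remain; put them into FtBase tier1 at 6.
Total = 26×10 + 19×10 + 18×15 + 16×15 + 10×30 + 6×5 = 1290.

1290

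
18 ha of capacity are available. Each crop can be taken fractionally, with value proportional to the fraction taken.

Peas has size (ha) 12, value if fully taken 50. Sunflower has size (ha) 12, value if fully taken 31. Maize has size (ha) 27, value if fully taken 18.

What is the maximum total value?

Sort by value density: Peas 50/12≈4.17, Sunflower 31/12≈2.58, Maize 18/27≈0.667.
All 12 ha of Peas fit (value 50) → 6 remain.
Fill the last 6 ha with part of Sunflower: 6/12 of it earns 15.5.
Total value = 65.5.

65.5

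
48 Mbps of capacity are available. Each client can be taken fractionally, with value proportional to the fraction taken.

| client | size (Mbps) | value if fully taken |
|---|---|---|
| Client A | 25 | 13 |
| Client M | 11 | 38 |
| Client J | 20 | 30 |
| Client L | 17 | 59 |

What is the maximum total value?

127

Rank by value-to-size ratio: Client L 59/17≈3.47, Client M 38/11≈3.45, Client J 30/20≈1.5, Client A 13/25≈0.52.
Client L: take in full, 17 Mbps for value 59 ; 31 left.
Take all of Client M (11 Mbps, value 38) ; 20 Mbps left.
All 20 Mbps of Client J fit (value 30) ; 0 remain.
Total value = 127.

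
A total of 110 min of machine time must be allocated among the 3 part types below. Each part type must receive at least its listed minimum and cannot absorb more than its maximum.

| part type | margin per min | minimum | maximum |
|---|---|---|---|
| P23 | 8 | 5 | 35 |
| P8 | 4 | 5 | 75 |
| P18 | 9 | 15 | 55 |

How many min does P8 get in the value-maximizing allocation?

Meeting every minimum uses 5+5+15 = 25 min, leaving 85.
Highest margin per min first: P18 9 > P23 8 > P8 4.
Give P18 40 more to hit its cap of 55 — 45 left.
P23 takes 30 more to reach its cap of 35 — 15 left.
Only 15 left; P8 takes them to reach 20.

20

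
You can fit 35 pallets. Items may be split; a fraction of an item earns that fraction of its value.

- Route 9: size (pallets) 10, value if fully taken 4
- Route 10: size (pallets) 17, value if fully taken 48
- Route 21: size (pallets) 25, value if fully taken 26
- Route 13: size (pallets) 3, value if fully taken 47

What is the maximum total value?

Rank by value-to-size ratio: Route 13 47/3≈15.7, Route 10 48/17≈2.82, Route 21 26/25≈1.04, Route 9 4/10≈0.4.
Route 13: take in full, 3 pallets for value 47 → 32 left.
Route 10: take in full, 17 pallets for value 48 → 15 left.
15 pallets left: a 15/25 share of Route 21 gives 26×15/25 = 15.6.
Total value = 110.6.

110.6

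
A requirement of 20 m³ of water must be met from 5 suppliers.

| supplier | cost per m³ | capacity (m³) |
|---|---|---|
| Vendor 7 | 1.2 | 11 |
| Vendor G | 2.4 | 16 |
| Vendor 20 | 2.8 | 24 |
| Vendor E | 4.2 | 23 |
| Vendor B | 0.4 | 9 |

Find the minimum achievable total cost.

Cheapest first:
Take 9 from Vendor B at 0.4 — need 11 more.
Vendor 7 at 1.2: take all 11 m³ — 0 still needed.
Vendor G, Vendor 20, Vendor E: unused.
Cost = 9×0.4 + 11×1.2 = 16.8.

16.8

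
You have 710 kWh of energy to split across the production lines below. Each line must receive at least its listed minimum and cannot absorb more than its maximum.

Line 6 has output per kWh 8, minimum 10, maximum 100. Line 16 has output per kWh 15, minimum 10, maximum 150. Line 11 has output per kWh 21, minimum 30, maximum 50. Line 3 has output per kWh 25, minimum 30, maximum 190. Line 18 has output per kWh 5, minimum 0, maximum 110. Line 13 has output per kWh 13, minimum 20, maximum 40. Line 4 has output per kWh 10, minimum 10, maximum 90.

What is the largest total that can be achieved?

Meeting every minimum uses 10+10+30+30+0+20+10 = 110 kWh, leaving 600.
Rank by output per kWh: Line 3 25 > Line 11 21 > Line 16 15 > Line 13 13 > Line 4 10 > Line 6 8 > Line 18 5.
Line 3: +160 to 190 (cap) → 440 left.
Line 11: +20 to 50 (cap) → 420 left.
Line 16: +140 to 150 (cap) → 280 left.
Give Line 13 20 more to hit its cap of 40 → 260 left.
Line 4 takes 80 more to reach its cap of 90 → 180 left.
Line 6: +90 to 100 (cap) → 90 left.
Line 18 has room for 110 more but only 90 remain, so it gets 90.
Total = 8×100 + 15×150 + 21×50 + 25×190 + 5×90 + 13×40 + 10×90 = 10720.

10720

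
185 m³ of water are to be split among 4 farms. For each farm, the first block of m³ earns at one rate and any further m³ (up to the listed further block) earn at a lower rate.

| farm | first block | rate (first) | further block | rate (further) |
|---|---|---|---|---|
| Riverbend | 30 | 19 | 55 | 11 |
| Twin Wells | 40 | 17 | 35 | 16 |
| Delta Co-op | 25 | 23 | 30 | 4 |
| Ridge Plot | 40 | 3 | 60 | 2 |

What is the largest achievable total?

Order all 8 blocks by rate: Delta Co-op/tier1 23 > Riverbend/tier1 19 > Twin Wells/tier1 17 > Twin Wells/tier2 16 > Riverbend/tier2 11 > Delta Co-op/tier2 4 > Ridge Plot/tier1 3 > Ridge Plot/tier2 2.
Delta Co-op/tier1 (23): +25 — 160 left.
Riverbend tier1 at 19: fill all 30 — 130 left.
Twin Wells tier1 at 17: fill all 40 — 90 left.
Fill Twin Wells tier2 block (35 at 16) — 55 left.
Riverbend tier2 at 11: fill all 55 — 0 left.
Total = 23×25 + 19×30 + 17×40 + 16×35 + 11×55 = 2990.

2990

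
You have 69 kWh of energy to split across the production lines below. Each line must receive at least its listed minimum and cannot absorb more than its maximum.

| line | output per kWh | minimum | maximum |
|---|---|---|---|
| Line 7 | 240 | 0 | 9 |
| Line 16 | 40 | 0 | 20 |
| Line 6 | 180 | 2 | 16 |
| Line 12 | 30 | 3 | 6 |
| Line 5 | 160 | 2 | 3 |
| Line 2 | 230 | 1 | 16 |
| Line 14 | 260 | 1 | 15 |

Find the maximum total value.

Meeting every minimum uses 0+0+2+3+2+1+1 = 9 kWh, leaving 60.
Rank by output per kWh: Line 14 260 > Line 7 240 > Line 2 230 > Line 6 180 > Line 5 160 > Line 16 40 > Line 12 30.
Give Line 14 14 more to hit its cap of 15 ; 46 left.
Line 7 takes 9 more to reach its cap of 9 ; 37 left.
Give Line 2 15 more to hit its cap of 16 ; 22 left.
Give Line 6 14 more to hit its cap of 16 ; 8 left.
Give Line 5 1 more to hit its cap of 3 ; 7 left.
Line 16: +7 (room for 20) → 7. Pool exhausted.
Total = 240×9 + 40×7 + 180×16 + 30×3 + 160×3 + 230×16 + 260×15 = 13470.

13470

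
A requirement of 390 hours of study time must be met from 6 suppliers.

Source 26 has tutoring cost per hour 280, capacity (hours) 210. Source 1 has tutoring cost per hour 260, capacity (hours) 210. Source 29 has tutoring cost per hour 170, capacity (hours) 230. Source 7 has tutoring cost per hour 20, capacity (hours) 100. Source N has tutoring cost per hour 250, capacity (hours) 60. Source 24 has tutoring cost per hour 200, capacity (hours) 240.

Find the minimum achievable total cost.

53100

Use suppliers in increasing cost order.
Take 100 from Source 7 at 20 ; need 290 more.
Source 29 at 170: take all 230 hours ; 60 still needed.
Source 24 (200): take the remaining 60 ; done.
Source N, Source 1, Source 26: unused.
Cost = 100×20 + 230×170 + 60×200 = 53100.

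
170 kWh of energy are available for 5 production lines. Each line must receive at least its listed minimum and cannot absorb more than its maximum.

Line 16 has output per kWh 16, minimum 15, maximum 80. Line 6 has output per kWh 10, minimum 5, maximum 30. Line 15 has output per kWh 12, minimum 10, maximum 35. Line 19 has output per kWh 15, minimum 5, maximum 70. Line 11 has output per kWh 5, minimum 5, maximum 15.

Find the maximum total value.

2525

Meeting every minimum uses 15+5+10+5+5 = 40 kWh, leaving 130.
Highest output per kWh first: Line 16 16 > Line 19 15 > Line 15 12 > Line 6 10 > Line 11 5.
Line 16 takes 65 more to reach its cap of 80 — 65 left.
Line 19 takes 65 more to reach its cap of 70 — 0 left.
Total = 16×80 + 10×5 + 12×10 + 15×70 + 5×5 = 2525.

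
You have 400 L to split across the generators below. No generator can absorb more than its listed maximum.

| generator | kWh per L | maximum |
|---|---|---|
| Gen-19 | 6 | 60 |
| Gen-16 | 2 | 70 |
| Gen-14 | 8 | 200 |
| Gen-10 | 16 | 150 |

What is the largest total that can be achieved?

4300

Rank by kWh per L: Gen-10 16 > Gen-14 8 > Gen-19 6 > Gen-16 2.
Give Gen-10 150 to hit its cap of 150 ; 250 left.
Gen-14: +200 to 200 (cap) ; 50 left.
Gen-19: +50 (room for 60) → 50. Pool exhausted.
Total = 6×50 + 8×200 + 16×150 = 4300.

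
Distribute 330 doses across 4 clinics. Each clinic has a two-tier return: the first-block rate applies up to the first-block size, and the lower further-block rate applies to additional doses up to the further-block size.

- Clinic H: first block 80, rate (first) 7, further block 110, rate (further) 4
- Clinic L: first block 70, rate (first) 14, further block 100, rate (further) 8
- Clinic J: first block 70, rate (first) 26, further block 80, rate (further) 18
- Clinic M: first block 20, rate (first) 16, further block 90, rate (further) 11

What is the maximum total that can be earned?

Treat each block as its own option and order by rate: Clinic J/T1 26 > Clinic J/T2 18 > Clinic M/T1 16 > Clinic L/T1 14 > Clinic M/T2 11 > Clinic L/T2 8 > Clinic H/T1 7 > Clinic H/T2 4.
Clinic J/T1 (26): +70 — 260 left.
Clinic J T2 at 18: fill all 80 — 180 left.
Clinic M T1 at 16: fill all 20 — 160 left.
Fill Clinic L T1 block (70 at 14) — 90 left.
Fill Clinic M T2 block (90 at 11) — 0 left.
Total = 26×70 + 18×80 + 16×20 + 14×70 + 11×90 = 5550.

5550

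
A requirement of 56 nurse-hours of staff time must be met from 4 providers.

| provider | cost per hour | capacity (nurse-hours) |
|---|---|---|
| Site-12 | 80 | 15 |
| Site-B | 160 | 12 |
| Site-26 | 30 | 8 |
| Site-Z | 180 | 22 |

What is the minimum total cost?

7140

Use providers in increasing cost order.
Site-26 at 30: take all 8 nurse-hours → 48 still needed.
Take 15 from Site-12 at 80 → need 33 more.
Site-B at 160: take all 12 nurse-hours → 21 still needed.
Site-Z at 180: take 21 of its 22 → requirement met.
Cost = 8×30 + 15×80 + 12×160 + 21×180 = 7140.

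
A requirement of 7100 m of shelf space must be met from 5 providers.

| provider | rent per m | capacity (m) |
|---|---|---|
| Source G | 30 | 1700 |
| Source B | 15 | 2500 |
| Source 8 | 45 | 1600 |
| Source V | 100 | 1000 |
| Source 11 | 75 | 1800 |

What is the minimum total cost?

258000

Use providers in increasing cost order.
Take 2500 from Source B at 15 → need 4600 more.
Source G at 30: take all 1700 m → 2900 still needed.
Source 8 (45): use full 1600 → 1300 m to go.
Source 11 at 75: take 1300 of its 1800 → requirement met.
Source V: unused.
Cost = 2500×15 + 1700×30 + 1600×45 + 1300×75 = 258000.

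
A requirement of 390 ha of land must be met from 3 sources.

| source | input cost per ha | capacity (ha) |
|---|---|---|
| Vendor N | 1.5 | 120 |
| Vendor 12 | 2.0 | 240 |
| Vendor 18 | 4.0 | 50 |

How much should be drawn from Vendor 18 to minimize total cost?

30

Fill from the cheapest source first.
Take 120 from Vendor N at 1.5 → need 270 more.
Vendor 12 at 2.0: take all 240 ha → 30 still needed.
Take 30 from Vendor 18 at 4.0 to finish.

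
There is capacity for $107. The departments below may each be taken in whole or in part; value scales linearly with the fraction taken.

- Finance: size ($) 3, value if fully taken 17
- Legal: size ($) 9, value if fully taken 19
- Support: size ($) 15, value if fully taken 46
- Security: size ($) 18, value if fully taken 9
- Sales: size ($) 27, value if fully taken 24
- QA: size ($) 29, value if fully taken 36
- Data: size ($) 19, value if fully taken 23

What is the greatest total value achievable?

167.5

Sort by value density: Finance 17/3≈5.67, Support 46/15≈3.07, Legal 19/9≈2.11, QA 36/29≈1.24, Data 23/19≈1.21, Sales 24/27≈0.889, Security 9/18≈0.5.
Take all of Finance (3 $, value 17) — 104 $ left.
Take all of Support (15 $, value 46) — 89 $ left.
All 9 $ of Legal fit (value 19) — 80 remain.
Take all of QA (29 $, value 36) — 51 $ left.
Data: take in full, 19 $ for value 23 — 32 left.
All 27 $ of Sales fit (value 24) — 5 remain.
Fill the last 5 $ with part of Security: 5/18 of it earns 2.5.
Total value = 167.5.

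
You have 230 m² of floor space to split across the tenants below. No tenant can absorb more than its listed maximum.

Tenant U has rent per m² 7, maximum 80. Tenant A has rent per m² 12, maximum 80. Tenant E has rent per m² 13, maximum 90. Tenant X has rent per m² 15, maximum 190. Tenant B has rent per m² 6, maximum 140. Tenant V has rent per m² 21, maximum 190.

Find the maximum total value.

4590

Highest rent per m² first: Tenant V 21 > Tenant X 15 > Tenant E 13 > Tenant A 12 > Tenant U 7 > Tenant B 6.
Tenant V: +190 to 190 (cap) ; 40 left.
Tenant X has room for 190 but only 40 remain, so it gets 40.
Total = 15×40 + 21×190 = 4590.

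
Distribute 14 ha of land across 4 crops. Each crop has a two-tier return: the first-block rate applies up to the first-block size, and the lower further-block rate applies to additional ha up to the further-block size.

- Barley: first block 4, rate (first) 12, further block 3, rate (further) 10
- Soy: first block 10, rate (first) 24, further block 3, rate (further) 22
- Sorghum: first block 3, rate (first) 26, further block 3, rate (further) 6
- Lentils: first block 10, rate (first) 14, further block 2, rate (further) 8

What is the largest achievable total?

340

Rank every tier by rate: Sorghum/T1 26 > Soy/T1 24 > Soy/T2 22 > Lentils/T1 14 > Barley/T1 12 > Barley/T2 10 > Lentils/T2 8 > Sorghum/T2 6.
Sorghum T1 at 26: fill all 3 — 11 left.
Fill Soy T1 block (10 at 24) — 1 left.
1 remain; put them into Soy T2 at 22.
Total = 26×3 + 24×10 + 22×1 = 340.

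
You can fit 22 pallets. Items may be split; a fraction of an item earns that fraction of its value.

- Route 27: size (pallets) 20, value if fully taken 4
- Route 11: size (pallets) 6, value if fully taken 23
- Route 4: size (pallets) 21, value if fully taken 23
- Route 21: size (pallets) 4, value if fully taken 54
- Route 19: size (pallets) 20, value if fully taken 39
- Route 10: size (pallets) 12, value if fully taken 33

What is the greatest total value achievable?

Sort by value density: Route 21 54/4≈13.5, Route 11 23/6≈3.83, Route 10 33/12≈2.75, Route 19 39/20≈1.95, Route 4 23/21≈1.1, Route 27 4/20≈0.2.
Take all of Route 21 (4 pallets, value 54) — 18 pallets left.
Take all of Route 11 (6 pallets, value 23) — 12 pallets left.
All 12 pallets of Route 10 fit (value 33) — 0 remain.
Total value = 110.

110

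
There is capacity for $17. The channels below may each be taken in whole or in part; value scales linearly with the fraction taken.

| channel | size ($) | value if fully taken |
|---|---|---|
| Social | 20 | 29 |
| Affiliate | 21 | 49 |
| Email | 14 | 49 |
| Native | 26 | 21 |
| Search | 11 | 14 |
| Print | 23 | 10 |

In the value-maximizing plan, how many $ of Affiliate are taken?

3

Best value per unit of size first: Email 49/14≈3.5, Affiliate 49/21≈2.33, Social 29/20≈1.45, Search 14/11≈1.27, Native 21/26≈0.808, Print 10/23≈0.435.
All 14 $ of Email fit (value 49) ; 3 remain.
Fill the last 3 $ with part of Affiliate: 3/21 of it earns 7.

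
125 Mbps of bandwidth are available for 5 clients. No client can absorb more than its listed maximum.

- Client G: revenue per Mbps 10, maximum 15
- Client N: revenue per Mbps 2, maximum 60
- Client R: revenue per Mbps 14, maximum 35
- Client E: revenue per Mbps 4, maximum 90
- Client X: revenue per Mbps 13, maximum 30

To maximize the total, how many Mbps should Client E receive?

Order the clients by revenue per Mbps: Client R 14 > Client X 13 > Client G 10 > Client E 4 > Client N 2.
Give Client R 35 to hit its cap of 35 — 90 left.
Client X: +30 to 30 (cap) — 60 left.
Give Client G 15 to hit its cap of 15 — 45 left.
Client E has room for 90 but only 45 remain, so it gets 45.

45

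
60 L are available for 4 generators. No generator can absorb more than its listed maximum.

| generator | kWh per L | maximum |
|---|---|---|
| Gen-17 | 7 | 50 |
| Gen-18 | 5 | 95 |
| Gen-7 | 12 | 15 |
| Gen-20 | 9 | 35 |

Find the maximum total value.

Highest kWh per L first: Gen-7 12 > Gen-20 9 > Gen-17 7 > Gen-18 5.
Gen-7 takes 15 to reach its cap of 15 ; 45 left.
Give Gen-20 35 to hit its cap of 35 ; 10 left.
Gen-17 has room for 50 but only 10 remain, so it gets 10.
Total = 7×10 + 12×15 + 9×35 = 565.

565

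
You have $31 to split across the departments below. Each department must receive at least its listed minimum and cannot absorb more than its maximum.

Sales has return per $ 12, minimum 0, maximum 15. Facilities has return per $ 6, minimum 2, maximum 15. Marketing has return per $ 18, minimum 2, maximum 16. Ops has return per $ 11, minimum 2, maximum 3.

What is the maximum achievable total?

Meeting every minimum uses 0+2+2+2 = 6 $, leaving 25.
Highest return per $ first: Marketing 18 > Sales 12 > Ops 11 > Facilities 6.
Marketing takes 14 more to reach its cap of 16 → 11 left.
Sales: +11 (room for 15) → 11. Pool exhausted.
Total = 12×11 + 6×2 + 18×16 + 11×2 = 454.

454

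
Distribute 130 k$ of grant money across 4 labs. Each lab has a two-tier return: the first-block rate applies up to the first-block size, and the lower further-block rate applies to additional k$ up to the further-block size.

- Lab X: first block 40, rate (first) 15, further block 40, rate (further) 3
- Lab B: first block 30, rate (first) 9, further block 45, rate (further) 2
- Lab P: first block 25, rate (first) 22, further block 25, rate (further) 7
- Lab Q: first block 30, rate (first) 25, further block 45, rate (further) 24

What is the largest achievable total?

2830

Treat each block as its own option and order by rate: Lab Q/first 25 > Lab Q/second 24 > Lab P/first 22 > Lab X/first 15 > Lab B/first 9 > Lab P/second 7 > Lab X/second 3 > Lab B/second 2.
Fill Lab Q first block (30 at 25) — 100 left.
Fill Lab Q second block (45 at 24) — 55 left.
Lab P/first (22): +25 — 30 left.
Lab X first at 15: only 30 left, fill 30.
Total = 25×30 + 24×45 + 22×25 + 15×30 = 2830.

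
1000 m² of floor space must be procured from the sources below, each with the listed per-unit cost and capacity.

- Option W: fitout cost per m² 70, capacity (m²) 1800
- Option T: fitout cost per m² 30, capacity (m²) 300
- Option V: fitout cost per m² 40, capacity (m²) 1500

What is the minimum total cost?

37000

Fill from the cheapest source first.
Option T (30): use full 300 — 700 m² to go.
Option V at 40: take 700 of its 1500 — requirement met.
Option W: unused.
Cost = 300×30 + 700×40 = 37000.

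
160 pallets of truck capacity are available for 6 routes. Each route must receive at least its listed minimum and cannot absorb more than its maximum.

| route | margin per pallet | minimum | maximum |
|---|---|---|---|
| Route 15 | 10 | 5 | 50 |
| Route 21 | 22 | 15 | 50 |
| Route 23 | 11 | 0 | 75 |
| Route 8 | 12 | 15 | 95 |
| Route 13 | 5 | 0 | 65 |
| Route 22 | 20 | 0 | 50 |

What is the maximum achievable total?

2810

Meeting every minimum uses 5+15+0+15+0+0 = 35 pallets, leaving 125.
Rank by margin per pallet: Route 21 22 > Route 22 20 > Route 8 12 > Route 23 11 > Route 15 10 > Route 13 5.
Route 21 takes 35 more to reach its cap of 50 — 90 left.
Route 22 takes 50 more to reach its cap of 50 — 40 left.
Route 8 has room for 80 more but only 40 remain, so it gets 55.
Total = 10×5 + 22×50 + 12×55 + 20×50 = 2810.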